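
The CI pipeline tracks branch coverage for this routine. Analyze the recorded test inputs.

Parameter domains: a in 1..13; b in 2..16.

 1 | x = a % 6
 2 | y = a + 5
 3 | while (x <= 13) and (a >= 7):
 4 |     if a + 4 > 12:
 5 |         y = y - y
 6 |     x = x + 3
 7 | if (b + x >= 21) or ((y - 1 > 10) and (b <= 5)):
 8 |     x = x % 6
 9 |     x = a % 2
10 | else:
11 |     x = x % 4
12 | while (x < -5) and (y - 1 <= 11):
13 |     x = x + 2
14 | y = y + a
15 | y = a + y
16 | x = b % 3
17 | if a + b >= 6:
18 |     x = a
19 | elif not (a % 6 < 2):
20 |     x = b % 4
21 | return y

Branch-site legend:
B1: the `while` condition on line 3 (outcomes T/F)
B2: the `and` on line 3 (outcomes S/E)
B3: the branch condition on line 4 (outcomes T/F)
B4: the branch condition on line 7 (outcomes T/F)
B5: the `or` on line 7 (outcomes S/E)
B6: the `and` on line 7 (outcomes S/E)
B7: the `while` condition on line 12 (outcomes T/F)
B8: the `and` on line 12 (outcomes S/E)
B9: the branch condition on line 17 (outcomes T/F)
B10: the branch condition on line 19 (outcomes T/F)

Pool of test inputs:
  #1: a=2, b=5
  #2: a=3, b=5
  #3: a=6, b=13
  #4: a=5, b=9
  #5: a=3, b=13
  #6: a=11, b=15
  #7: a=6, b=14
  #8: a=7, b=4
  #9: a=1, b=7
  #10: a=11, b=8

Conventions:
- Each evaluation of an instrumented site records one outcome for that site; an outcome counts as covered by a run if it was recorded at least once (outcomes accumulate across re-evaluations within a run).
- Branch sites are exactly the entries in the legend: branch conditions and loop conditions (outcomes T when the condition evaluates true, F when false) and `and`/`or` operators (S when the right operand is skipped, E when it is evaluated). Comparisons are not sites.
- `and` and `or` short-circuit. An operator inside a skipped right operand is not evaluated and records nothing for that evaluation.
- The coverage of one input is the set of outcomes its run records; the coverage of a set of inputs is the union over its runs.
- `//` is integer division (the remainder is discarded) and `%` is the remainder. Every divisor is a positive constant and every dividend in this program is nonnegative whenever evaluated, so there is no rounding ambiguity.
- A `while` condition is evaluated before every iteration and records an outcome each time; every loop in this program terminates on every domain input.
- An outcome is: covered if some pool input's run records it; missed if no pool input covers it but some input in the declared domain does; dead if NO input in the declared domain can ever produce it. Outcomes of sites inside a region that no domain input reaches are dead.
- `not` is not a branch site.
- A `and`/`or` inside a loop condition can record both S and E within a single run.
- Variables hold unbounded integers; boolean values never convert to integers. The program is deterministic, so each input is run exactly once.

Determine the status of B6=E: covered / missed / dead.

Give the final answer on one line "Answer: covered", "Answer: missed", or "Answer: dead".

B6=E is recorded by pool input(s) 8 -> covered

Answer: covered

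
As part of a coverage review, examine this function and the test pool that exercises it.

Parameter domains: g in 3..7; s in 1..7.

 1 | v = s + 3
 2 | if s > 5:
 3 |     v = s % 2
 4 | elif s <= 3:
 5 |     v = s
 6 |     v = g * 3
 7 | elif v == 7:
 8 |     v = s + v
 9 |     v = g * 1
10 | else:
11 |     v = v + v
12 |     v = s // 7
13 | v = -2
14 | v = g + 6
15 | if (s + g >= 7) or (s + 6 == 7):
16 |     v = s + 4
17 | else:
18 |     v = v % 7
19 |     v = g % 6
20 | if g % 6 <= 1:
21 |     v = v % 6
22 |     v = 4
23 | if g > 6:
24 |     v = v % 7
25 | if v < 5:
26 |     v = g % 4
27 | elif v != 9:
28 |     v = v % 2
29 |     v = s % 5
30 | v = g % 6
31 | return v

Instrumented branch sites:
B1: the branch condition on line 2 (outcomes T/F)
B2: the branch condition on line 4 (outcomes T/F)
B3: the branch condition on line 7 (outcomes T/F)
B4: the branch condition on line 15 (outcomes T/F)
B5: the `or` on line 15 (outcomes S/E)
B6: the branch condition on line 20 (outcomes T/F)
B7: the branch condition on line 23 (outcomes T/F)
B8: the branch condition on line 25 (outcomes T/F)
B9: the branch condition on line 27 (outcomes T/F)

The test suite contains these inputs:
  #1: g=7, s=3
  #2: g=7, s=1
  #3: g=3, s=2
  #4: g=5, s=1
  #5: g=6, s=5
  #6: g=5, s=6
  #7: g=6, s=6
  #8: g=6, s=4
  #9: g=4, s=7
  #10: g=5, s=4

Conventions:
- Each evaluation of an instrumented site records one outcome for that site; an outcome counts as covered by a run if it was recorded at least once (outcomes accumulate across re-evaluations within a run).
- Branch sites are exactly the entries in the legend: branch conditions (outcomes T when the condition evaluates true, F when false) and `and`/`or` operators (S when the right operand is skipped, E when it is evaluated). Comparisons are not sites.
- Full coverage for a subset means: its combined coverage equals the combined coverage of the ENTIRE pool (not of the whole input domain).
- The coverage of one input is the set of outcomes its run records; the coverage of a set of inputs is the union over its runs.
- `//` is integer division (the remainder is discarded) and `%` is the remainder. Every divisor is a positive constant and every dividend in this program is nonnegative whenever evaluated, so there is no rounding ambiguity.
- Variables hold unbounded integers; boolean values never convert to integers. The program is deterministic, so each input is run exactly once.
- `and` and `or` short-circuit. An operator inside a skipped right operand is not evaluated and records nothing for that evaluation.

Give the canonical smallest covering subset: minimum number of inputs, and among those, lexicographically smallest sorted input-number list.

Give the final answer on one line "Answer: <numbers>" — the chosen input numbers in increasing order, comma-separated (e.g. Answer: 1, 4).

test 1 (g=7, s=3) fires B1->F, B2->T, B5->S, B4->T, B6->T, B7->T, B8->T; hits B1=F, B2=T, B4=T, B5=S, B6=T, B7=T, B8=T
test 2 (g=7, s=1) fires B1->F, B2->T, B5->S, B4->T, B6->T, B7->T, B8->T; hits B1=F, B2=T, B4=T, B5=S, B6=T, B7=T, B8=T
test 3 (g=3, s=2) fires B1->F, B2->T, B5->E, B4->F, B6->F, B7->F, B8->T; hits B1=F, B2=T, B4=F, B5=E, B6=F, B7=F, B8=T
test 4 (g=5, s=1) fires B1->F, B2->T, B5->E, B4->T, B6->F, B7->F, B8->F, B9->T; hits B1=F, B2=T, B4=T, B5=E, B6=F, B7=F, B8=F, B9=T
test 5 (g=6, s=5) fires B1->F, B2->F, B3->F, B5->S, B4->T, B6->T, B7->F, B8->T; hits B1=F, B2=F, B3=F, B4=T, B5=S, B6=T, B7=F, B8=T
test 6 (g=5, s=6) fires B1->T, B5->S, B4->T, B6->F, B7->F, B8->F, B9->T; hits B1=T, B4=T, B5=S, B6=F, B7=F, B8=F, B9=T
test 7 (g=6, s=6) fires B1->T, B5->S, B4->T, B6->T, B7->F, B8->T; hits B1=T, B4=T, B5=S, B6=T, B7=F, B8=T
test 8 (g=6, s=4) fires B1->F, B2->F, B3->T, B5->S, B4->T, B6->T, B7->F, B8->T; hits B1=F, B2=F, B3=T, B4=T, B5=S, B6=T, B7=F, B8=T
test 9 (g=4, s=7) fires B1->T, B5->S, B4->T, B6->F, B7->F, B8->F, B9->T; hits B1=T, B4=T, B5=S, B6=F, B7=F, B8=F, B9=T
test 10 (g=5, s=4) fires B1->F, B2->F, B3->T, B5->S, B4->T, B6->F, B7->F, B8->F, B9->T; hits B1=F, B2=F, B3=T, B4=T, B5=S, B6=F, B7=F, B8=F, B9=T
the full pool covers 17 outcomes: B1=T, B1=F, B2=T, B2=F, B3=T, B3=F, B4=T, B4=F, B5=S, B5=E, B6=T, B6=F, B7=T, B7=F, B8=T, B8=F, B9=T
every size-1 subset falls short of the 17 outcomes (best: 9/17)
every size-2 subset falls short of the 17 outcomes (best: 13/17)
every size-3 subset falls short of the 17 outcomes (best: 15/17)
every size-4 subset falls short of the 17 outcomes (best: 16/17)
the canonical winner is {1, 3, 5, 6, 8}: size 5, full 17-outcome coverage, earliest index list among size-5 covers

Answer: 1, 3, 5, 6, 8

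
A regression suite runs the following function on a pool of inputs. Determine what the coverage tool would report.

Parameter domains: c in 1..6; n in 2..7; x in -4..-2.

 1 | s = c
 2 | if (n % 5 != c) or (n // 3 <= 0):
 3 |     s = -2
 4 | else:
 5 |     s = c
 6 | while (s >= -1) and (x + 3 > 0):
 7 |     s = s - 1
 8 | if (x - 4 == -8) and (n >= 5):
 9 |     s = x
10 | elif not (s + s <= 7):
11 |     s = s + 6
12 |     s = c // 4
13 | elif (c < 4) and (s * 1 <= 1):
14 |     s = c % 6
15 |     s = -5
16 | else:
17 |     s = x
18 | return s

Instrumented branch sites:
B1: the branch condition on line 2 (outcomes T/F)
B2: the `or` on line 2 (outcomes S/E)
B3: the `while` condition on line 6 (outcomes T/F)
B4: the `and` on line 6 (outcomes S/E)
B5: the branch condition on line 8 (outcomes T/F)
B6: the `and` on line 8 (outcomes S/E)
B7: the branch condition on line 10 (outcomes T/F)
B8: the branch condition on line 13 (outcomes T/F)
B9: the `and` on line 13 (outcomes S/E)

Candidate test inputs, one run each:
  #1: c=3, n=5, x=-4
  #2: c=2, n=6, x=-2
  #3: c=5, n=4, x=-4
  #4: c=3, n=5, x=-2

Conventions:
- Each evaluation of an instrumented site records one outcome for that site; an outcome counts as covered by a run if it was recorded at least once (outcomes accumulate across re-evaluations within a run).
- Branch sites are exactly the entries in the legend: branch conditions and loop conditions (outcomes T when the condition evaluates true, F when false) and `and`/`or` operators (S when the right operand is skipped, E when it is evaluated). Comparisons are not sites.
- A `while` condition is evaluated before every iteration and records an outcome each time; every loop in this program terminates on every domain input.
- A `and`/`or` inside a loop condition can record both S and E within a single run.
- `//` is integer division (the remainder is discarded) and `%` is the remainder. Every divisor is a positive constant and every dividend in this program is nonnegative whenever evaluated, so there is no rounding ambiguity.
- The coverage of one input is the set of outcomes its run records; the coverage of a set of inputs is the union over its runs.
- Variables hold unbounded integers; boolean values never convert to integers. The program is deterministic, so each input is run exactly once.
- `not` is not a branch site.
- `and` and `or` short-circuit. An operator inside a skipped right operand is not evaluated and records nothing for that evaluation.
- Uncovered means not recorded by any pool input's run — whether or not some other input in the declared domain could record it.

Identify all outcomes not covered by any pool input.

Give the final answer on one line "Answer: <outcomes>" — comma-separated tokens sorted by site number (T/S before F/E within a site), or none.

input #1, c=3, n=5, x=-4: events B2->S, B1->T, B4->S, B3->F, B6->E, B5->T; outcomes B1=T, B2=S, B3=F, B4=S, B5=T, B6=E
input #2, c=2, n=6, x=-2: events B2->S, B1->T, B4->S, B3->F, B6->S, B5->F, B7->F, B9->E, B8->T; outcomes B1=T, B2=S, B3=F, B4=S, B5=F, B6=S, B7=F, B8=T, B9=E
input #3, c=5, n=4, x=-4: events B2->S, B1->T, B4->S, B3->F, B6->E, B5->F, B7->F, B9->S, B8->F; outcomes B1=T, B2=S, B3=F, B4=S, B5=F, B6=E, B7=F, B8=F, B9=S
input #4, c=3, n=5, x=-2: events B2->S, B1->T, B4->S, B3->F, B6->S, B5->F, B7->F, B9->E, B8->T; outcomes B1=T, B2=S, B3=F, B4=S, B5=F, B6=S, B7=F, B8=T, B9=E
union over the pool: B1=T, B2=S, B3=F, B4=S, B5=T, B5=F, B6=S, B6=E, B7=F, B8=T, B8=F, B9=S, B9=E
uncovered (5 of 18): B1=F, B2=E, B3=T, B4=E, B7=T

Answer: B1=F, B2=E, B3=T, B4=E, B7=T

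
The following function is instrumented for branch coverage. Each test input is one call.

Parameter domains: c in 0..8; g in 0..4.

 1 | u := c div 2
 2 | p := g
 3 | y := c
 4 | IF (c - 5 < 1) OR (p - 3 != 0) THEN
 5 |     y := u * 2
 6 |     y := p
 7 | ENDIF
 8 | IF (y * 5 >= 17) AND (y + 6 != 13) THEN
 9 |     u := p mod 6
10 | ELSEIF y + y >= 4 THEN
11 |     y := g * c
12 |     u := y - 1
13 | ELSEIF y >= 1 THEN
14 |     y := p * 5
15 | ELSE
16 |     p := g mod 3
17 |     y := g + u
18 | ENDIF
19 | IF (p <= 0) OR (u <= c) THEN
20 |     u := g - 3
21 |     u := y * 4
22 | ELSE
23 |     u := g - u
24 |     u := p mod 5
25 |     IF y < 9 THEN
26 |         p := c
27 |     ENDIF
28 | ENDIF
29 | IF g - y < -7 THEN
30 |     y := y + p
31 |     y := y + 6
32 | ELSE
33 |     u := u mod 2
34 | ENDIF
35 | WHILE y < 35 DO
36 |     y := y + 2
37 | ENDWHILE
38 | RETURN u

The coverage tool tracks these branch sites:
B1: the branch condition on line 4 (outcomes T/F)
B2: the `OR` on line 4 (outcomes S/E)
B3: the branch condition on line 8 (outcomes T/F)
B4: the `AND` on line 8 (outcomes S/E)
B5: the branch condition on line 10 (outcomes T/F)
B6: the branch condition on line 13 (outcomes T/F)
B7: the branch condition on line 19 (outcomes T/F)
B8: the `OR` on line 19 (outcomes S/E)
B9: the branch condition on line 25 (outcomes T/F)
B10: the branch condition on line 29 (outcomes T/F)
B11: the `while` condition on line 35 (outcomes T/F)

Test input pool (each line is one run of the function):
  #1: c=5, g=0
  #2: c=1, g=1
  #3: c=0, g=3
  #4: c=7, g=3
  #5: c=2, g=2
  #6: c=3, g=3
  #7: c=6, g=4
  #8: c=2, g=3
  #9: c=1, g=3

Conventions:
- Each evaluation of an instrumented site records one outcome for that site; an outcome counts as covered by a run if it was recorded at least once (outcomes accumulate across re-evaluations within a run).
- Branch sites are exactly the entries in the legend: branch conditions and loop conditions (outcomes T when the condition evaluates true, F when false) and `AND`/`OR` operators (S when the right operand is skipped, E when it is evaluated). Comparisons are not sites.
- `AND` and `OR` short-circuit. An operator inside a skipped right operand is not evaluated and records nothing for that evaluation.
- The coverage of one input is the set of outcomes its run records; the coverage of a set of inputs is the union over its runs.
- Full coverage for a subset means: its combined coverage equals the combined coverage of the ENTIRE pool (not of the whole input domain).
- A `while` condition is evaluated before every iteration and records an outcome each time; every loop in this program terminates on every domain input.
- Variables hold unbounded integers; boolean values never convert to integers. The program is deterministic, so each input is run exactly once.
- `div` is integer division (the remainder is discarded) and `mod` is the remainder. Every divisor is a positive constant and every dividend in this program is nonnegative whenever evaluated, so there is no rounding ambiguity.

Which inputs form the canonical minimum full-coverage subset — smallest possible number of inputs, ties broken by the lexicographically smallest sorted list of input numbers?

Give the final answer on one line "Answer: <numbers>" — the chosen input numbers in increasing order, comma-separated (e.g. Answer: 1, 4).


#1 (c=5, g=0) -> B2->S, B1->T, B4->S, B3->F, B5->F, B6->F, B8->S, B7->T, B10->F, B11->T, B11->T, B11->T, B11->T, B11->T, ...; covered: B1=T, B2=S, B3=F, B4=S, B5=F, B6=F, B7=T, B8=S, B10=F, B11=T, B11=F
#2 (c=1, g=1) -> B2->S, B1->T, B4->S, B3->F, B5->F, B6->T, B8->E, B7->T, B10->F, B11->T, B11->T, B11->T, B11->T, B11->T, ...; covered: B1=T, B2=S, B3=F, B4=S, B5=F, B6=T, B7=T, B8=E, B10=F, B11=T, B11=F
#3 (c=0, g=3) -> B2->S, B1->T, B4->S, B3->F, B5->T, B8->E, B7->T, B10->F, B11->T, B11->T, B11->T, B11->T, B11->T, B11->T, ...; covered: B1=T, B2=S, B3=F, B4=S, B5=T, B7=T, B8=E, B10=F, B11=T, B11=F
#4 (c=7, g=3) -> B2->E, B1->F, B4->E, B3->F, B5->T, B8->E, B7->F, B9->F, B10->T, B11->T, B11->T, B11->T, B11->F; covered: B1=F, B2=E, B3=F, B4=E, B5=T, B7=F, B8=E, B9=F, B10=T, B11=T, B11=F
#5 (c=2, g=2) -> B2->S, B1->T, B4->S, B3->F, B5->T, B8->E, B7->F, B9->T, B10->F, B11->T, B11->T, B11->T, B11->T, B11->T, ...; covered: B1=T, B2=S, B3=F, B4=S, B5=T, B7=F, B8=E, B9=T, B10=F, B11=T, B11=F
#6 (c=3, g=3) -> B2->S, B1->T, B4->S, B3->F, B5->T, B8->E, B7->F, B9->F, B10->F, B11->T, B11->T, B11->T, B11->T, B11->T, ...; covered: B1=T, B2=S, B3=F, B4=S, B5=T, B7=F, B8=E, B9=F, B10=F, B11=T, B11=F
#7 (c=6, g=4) -> B2->E, B1->T, B4->E, B3->T, B8->E, B7->T, B10->F, B11->T, B11->T, B11->T, B11->T, B11->T, B11->T, B11->T, ...; covered: B1=T, B2=E, B3=T, B4=E, B7=T, B8=E, B10=F, B11=T, B11=F
#8 (c=2, g=3) -> B2->S, B1->T, B4->S, B3->F, B5->T, B8->E, B7->F, B9->T, B10->F, B11->T, B11->T, B11->T, B11->T, B11->T, ...; covered: B1=T, B2=S, B3=F, B4=S, B5=T, B7=F, B8=E, B9=T, B10=F, B11=T, B11=F
#9 (c=1, g=3) -> B2->S, B1->T, B4->S, B3->F, B5->T, B8->E, B7->F, B9->T, B10->F, B11->T, B11->T, B11->T, B11->T, B11->T, ...; covered: B1=T, B2=S, B3=F, B4=S, B5=T, B7=F, B8=E, B9=T, B10=F, B11=T, B11=F
together the pool reaches 22 outcomes: B1=T, B1=F, B2=S, B2=E, B3=T, B3=F, B4=S, B4=E, B5=T, B5=F, B6=T, B6=F, B7=T, B7=F, B8=S, B8=E, B9=T, B9=F, B10=T, B10=F, B11=T, B11=F
checked all size-1 subsets: none covers 22 outcomes (max 11/22)
checked all size-2 subsets: none covers 22 outcomes (max 19/22)
checked all size-3 subsets: none covers 22 outcomes (max 20/22)
checked all size-4 subsets: none covers 22 outcomes (max 21/22)
at size 5, {1, 2, 4, 5, 7} reaches all 22 outcomes; every lexicographically earlier size-5 subset fails
Answer: 1, 2, 4, 5, 7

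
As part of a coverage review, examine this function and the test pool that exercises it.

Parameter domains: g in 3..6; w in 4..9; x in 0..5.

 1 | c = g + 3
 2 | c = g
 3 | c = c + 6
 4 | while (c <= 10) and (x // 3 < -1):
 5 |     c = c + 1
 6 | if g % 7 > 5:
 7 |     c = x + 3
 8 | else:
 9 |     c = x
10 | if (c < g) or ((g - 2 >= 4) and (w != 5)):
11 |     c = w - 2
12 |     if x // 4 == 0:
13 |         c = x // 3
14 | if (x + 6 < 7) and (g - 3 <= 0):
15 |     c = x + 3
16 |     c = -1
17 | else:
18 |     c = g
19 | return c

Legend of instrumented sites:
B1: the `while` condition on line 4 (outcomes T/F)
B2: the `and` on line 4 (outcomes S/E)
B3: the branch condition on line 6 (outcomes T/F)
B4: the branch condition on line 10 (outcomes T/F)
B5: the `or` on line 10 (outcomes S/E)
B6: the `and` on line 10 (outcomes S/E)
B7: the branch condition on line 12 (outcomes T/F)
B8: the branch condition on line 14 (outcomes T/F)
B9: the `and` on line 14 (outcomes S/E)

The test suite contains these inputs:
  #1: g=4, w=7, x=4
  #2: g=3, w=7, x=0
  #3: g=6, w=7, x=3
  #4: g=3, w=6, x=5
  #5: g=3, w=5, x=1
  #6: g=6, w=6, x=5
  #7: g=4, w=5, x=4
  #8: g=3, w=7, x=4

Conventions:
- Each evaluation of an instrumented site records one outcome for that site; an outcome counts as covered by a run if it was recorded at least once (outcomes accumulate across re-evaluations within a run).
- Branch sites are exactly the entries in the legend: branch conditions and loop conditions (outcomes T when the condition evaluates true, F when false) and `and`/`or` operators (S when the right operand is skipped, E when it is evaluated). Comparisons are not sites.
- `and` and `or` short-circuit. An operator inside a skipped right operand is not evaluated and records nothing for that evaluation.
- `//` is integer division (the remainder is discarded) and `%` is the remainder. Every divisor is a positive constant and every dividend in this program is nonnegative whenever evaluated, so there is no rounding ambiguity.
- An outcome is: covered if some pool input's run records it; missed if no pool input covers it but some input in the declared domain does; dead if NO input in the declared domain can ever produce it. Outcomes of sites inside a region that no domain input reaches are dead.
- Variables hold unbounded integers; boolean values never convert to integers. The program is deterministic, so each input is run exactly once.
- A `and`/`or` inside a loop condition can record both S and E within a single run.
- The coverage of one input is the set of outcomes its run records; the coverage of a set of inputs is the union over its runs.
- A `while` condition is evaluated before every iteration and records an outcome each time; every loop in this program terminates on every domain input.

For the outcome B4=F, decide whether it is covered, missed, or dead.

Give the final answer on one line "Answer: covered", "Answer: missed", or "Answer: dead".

B4=F is recorded by pool input(s) 1, 4, 7, 8 -> covered

Answer: covered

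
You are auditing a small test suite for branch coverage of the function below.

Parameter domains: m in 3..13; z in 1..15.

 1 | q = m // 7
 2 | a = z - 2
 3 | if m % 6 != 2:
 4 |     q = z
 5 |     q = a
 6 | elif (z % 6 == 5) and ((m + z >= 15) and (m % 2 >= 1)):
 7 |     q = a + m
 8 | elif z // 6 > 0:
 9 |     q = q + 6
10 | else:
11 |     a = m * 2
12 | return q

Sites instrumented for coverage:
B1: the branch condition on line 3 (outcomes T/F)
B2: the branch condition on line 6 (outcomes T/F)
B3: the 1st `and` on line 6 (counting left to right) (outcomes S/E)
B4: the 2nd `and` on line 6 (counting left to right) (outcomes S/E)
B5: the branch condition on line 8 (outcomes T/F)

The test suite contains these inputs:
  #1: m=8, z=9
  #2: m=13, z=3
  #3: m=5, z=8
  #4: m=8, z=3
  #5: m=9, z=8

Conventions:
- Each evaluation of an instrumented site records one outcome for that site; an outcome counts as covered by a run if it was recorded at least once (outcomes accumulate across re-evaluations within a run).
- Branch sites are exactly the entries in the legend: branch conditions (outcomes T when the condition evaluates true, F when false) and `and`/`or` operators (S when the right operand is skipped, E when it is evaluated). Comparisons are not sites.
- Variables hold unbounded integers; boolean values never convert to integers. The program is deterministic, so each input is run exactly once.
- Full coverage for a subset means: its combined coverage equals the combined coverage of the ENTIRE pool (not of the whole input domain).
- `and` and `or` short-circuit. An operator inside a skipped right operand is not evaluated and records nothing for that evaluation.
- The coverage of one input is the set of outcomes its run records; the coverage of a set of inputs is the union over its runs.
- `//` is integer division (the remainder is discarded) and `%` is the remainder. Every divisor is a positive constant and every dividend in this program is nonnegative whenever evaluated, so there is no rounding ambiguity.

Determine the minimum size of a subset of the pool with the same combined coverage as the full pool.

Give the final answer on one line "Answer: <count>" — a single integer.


input #1 (m=8, z=9): covers B1=F, B2=F, B3=S, B5=T
input #2 (m=13, z=3): covers B1=T
input #3 (m=5, z=8): covers B1=T
input #4 (m=8, z=3): covers B1=F, B2=F, B3=S, B5=F
input #5 (m=9, z=8): covers B1=T
together the pool reaches 6 outcomes: B1=T, B1=F, B2=F, B3=S, B5=T, B5=F
no size-1 subset reaches all 6 outcomes (best union: 4/6)
no size-2 subset reaches all 6 outcomes (best union: 5/6)
at size 3, {1, 2, 4} reaches all 6 outcomes; every lexicographically earlier size-3 subset fails
Answer: 3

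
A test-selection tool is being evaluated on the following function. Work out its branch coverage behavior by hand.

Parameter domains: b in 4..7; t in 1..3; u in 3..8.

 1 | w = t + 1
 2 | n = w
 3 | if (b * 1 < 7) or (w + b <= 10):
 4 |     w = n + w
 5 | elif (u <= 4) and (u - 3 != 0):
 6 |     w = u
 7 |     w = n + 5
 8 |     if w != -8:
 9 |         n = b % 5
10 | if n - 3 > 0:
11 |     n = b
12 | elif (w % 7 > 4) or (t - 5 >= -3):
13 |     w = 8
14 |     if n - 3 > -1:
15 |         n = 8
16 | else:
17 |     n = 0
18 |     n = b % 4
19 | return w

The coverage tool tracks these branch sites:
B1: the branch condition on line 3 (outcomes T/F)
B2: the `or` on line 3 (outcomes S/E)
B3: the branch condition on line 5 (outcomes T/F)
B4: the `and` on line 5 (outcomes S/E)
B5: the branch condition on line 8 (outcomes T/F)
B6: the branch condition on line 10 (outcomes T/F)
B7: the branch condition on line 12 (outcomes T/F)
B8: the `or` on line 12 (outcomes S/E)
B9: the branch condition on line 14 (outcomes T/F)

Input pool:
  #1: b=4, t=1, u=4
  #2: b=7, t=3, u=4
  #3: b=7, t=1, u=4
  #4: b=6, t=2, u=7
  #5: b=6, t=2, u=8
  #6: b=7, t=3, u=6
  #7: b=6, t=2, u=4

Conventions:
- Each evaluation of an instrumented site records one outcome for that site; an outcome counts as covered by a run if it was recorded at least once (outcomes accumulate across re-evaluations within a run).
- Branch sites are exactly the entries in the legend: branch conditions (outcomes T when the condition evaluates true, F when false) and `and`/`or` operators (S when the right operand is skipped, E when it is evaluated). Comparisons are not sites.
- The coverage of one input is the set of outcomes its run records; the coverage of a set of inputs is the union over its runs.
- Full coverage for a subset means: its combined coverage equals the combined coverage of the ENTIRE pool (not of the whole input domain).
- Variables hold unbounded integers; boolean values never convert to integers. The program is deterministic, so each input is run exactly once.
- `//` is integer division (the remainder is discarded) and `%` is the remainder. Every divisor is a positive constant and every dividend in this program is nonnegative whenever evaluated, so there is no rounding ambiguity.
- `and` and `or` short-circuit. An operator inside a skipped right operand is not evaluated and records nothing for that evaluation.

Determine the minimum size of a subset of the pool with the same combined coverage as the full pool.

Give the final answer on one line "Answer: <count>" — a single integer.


test 1 (b=4, t=1, u=4) fires B2->S, B1->T, B6->F, B8->E, B7->F; hits B1=T, B2=S, B6=F, B7=F, B8=E
test 2 (b=7, t=3, u=4) fires B2->E, B1->F, B4->E, B3->T, B5->T, B6->F, B8->E, B7->T, B9->F; hits B1=F, B2=E, B3=T, B4=E, B5=T, B6=F, B7=T, B8=E, B9=F
test 3 (b=7, t=1, u=4) fires B2->E, B1->T, B6->F, B8->E, B7->F; hits B1=T, B2=E, B6=F, B7=F, B8=E
test 4 (b=6, t=2, u=7) fires B2->S, B1->T, B6->F, B8->S, B7->T, B9->T; hits B1=T, B2=S, B6=F, B7=T, B8=S, B9=T
test 5 (b=6, t=2, u=8) fires B2->S, B1->T, B6->F, B8->S, B7->T, B9->T; hits B1=T, B2=S, B6=F, B7=T, B8=S, B9=T
test 6 (b=7, t=3, u=6) fires B2->E, B1->F, B4->S, B3->F, B6->T; hits B1=F, B2=E, B3=F, B4=S, B6=T
test 7 (b=6, t=2, u=4) fires B2->S, B1->T, B6->F, B8->S, B7->T, B9->T; hits B1=T, B2=S, B6=F, B7=T, B8=S, B9=T
together the pool reaches 17 outcomes: B1=T, B1=F, B2=S, B2=E, B3=T, B3=F, B4=S, B4=E, B5=T, B6=T, B6=F, B7=T, B7=F, B8=S, B8=E, B9=T, B9=F
checked all size-1 subsets: none covers 17 outcomes (max 9/17)
checked all size-2 subsets: none covers 17 outcomes (max 13/17)
checked all size-3 subsets: none covers 17 outcomes (max 16/17)
at size 4, {1, 2, 4, 6} reaches all 17 outcomes; every lexicographically earlier size-4 subset fails
Answer: 4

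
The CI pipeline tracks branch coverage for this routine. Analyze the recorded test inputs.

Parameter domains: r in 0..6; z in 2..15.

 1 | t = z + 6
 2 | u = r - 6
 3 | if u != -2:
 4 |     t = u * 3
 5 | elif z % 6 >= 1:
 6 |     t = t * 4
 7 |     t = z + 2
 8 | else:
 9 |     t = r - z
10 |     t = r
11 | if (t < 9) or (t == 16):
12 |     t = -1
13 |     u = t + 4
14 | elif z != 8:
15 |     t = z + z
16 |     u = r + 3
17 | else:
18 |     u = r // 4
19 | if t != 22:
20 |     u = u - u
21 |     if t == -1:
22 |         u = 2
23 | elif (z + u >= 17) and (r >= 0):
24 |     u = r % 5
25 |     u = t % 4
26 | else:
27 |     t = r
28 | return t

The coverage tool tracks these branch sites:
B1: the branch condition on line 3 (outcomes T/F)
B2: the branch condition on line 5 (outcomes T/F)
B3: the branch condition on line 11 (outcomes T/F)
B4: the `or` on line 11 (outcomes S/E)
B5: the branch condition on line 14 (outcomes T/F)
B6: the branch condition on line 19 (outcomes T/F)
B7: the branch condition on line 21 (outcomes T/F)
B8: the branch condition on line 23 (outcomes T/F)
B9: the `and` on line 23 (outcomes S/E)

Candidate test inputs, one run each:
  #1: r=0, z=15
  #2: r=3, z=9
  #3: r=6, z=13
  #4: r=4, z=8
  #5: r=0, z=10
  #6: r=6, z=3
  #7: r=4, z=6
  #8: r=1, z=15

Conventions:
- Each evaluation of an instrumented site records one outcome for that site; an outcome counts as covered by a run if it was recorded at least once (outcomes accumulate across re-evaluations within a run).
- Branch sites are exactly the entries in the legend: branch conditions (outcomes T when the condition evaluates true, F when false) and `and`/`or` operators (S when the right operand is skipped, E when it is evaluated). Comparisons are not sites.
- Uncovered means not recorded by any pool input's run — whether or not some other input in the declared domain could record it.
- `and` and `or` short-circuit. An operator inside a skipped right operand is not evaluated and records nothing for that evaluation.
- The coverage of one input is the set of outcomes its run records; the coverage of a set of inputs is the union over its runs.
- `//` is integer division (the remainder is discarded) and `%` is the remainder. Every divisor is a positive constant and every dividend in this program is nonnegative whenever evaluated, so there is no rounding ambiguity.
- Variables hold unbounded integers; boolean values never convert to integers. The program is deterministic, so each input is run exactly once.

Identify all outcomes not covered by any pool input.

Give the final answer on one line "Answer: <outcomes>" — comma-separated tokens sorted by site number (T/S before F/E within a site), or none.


test 1 (r=0, z=15) hits B1=T, B3=T, B4=S, B6=T, B7=T
test 2 (r=3, z=9) hits B1=T, B3=T, B4=S, B6=T, B7=T
test 3 (r=6, z=13) hits B1=T, B3=T, B4=S, B6=T, B7=T
test 4 (r=4, z=8) hits B1=F, B2=T, B3=F, B4=E, B5=F, B6=T, B7=F
test 5 (r=0, z=10) hits B1=T, B3=T, B4=S, B6=T, B7=T
test 6 (r=6, z=3) hits B1=T, B3=T, B4=S, B6=T, B7=T
test 7 (r=4, z=6) hits B1=F, B2=F, B3=T, B4=S, B6=T, B7=T
test 8 (r=1, z=15) hits B1=T, B3=T, B4=S, B6=T, B7=T
union over the pool: B1=T, B1=F, B2=T, B2=F, B3=T, B3=F, B4=S, B4=E, B5=F, B6=T, B7=T, B7=F
uncovered (6 of 18): B5=T, B6=F, B8=T, B8=F, B9=S, B9=E
Answer: B5=T, B6=F, B8=T, B8=F, B9=S, B9=E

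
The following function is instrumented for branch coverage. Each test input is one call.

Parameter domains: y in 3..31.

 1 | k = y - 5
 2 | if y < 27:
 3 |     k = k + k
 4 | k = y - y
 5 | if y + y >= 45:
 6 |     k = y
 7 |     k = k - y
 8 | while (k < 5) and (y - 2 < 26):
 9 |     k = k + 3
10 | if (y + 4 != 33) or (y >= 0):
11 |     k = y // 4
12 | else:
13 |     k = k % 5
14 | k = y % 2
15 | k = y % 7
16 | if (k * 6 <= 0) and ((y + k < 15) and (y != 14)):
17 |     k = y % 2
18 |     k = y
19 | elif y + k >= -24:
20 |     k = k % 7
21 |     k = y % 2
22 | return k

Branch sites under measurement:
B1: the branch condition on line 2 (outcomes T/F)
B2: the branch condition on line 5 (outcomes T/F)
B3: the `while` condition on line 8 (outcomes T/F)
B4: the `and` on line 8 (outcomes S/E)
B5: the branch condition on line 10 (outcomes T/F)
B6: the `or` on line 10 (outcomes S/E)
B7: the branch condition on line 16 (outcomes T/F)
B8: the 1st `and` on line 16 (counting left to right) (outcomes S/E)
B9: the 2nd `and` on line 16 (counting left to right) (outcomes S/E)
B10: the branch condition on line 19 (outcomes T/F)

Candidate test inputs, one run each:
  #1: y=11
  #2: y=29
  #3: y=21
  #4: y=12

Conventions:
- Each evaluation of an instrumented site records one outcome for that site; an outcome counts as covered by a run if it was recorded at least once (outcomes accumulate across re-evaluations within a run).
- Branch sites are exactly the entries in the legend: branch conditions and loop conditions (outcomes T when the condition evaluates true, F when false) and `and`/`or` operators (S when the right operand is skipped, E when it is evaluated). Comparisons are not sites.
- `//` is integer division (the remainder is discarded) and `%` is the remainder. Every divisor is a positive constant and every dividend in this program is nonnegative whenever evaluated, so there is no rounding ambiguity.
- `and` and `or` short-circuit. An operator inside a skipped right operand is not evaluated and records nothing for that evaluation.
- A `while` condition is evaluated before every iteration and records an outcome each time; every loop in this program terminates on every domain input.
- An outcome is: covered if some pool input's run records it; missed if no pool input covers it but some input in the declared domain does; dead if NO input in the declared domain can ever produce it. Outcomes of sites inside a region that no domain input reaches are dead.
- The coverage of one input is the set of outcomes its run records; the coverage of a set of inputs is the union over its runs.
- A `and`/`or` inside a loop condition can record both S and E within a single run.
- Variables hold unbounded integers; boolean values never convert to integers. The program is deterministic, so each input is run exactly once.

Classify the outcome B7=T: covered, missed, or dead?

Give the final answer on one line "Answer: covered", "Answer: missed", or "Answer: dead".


no pool input records B7=T
but domain input (y=7) does record it -> reachable, so missed
Answer: missed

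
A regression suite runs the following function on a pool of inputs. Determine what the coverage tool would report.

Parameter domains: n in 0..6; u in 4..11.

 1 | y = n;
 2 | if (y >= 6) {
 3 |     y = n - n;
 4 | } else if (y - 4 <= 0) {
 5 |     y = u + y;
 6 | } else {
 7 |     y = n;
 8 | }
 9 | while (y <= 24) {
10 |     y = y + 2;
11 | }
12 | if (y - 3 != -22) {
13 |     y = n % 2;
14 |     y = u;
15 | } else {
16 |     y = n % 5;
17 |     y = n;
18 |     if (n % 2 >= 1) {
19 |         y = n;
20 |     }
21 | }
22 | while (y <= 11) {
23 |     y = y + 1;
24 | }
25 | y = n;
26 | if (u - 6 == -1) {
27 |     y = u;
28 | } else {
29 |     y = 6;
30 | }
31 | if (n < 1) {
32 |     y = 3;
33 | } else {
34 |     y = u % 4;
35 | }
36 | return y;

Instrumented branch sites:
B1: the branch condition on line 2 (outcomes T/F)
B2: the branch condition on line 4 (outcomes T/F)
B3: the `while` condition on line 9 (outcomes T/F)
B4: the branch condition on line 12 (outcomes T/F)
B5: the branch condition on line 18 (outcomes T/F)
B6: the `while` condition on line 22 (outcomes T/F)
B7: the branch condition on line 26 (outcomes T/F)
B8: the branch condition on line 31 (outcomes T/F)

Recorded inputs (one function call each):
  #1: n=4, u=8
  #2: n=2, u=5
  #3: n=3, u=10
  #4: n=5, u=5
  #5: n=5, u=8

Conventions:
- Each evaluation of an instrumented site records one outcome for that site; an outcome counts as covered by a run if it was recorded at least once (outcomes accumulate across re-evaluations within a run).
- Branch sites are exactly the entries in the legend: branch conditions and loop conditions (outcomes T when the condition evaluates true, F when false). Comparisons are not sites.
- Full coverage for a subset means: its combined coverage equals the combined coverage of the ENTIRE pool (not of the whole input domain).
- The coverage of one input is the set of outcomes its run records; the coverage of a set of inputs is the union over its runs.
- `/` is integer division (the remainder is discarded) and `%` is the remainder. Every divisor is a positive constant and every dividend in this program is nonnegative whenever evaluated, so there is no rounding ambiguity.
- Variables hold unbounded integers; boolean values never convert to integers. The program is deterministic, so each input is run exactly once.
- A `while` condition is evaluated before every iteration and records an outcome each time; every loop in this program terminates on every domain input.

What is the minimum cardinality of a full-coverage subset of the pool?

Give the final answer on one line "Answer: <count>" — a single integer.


input #1, n=4, u=8: events B1->F, B2->T, B3->T, B3->T, B3->T, B3->T, B3->T, B3->T, B3->T, B3->F, B4->T, B6->T, B6->T, B6->T, ...; outcomes B1=F, B2=T, B3=T, B3=F, B4=T, B6=T, B6=F, B7=F, B8=F
input #2, n=2, u=5: events B1->F, B2->T, B3->T, B3->T, B3->T, B3->T, B3->T, B3->T, B3->T, B3->T, B3->T, B3->F, B4->T, B6->T, ...; outcomes B1=F, B2=T, B3=T, B3=F, B4=T, B6=T, B6=F, B7=T, B8=F
input #3, n=3, u=10: events B1->F, B2->T, B3->T, B3->T, B3->T, B3->T, B3->T, B3->T, B3->F, B4->T, B6->T, B6->T, B6->F, B7->F, ...; outcomes B1=F, B2=T, B3=T, B3=F, B4=T, B6=T, B6=F, B7=F, B8=F
input #4, n=5, u=5: events B1->F, B2->F, B3->T, B3->T, B3->T, B3->T, B3->T, B3->T, B3->T, B3->T, B3->T, B3->T, B3->F, B4->T, ...; outcomes B1=F, B2=F, B3=T, B3=F, B4=T, B6=T, B6=F, B7=T, B8=F
input #5, n=5, u=8: events B1->F, B2->F, B3->T, B3->T, B3->T, B3->T, B3->T, B3->T, B3->T, B3->T, B3->T, B3->T, B3->F, B4->T, ...; outcomes B1=F, B2=F, B3=T, B3=F, B4=T, B6=T, B6=F, B7=F, B8=F
together the pool reaches 11 outcomes: B1=F, B2=T, B2=F, B3=T, B3=F, B4=T, B6=T, B6=F, B7=T, B7=F, B8=F
no size-1 subset reaches all 11 outcomes (best union: 9/11)
size 2: inputs {1, 4} cover all 11 outcomes, and no lexicographically smaller subset of this size does
Answer: 2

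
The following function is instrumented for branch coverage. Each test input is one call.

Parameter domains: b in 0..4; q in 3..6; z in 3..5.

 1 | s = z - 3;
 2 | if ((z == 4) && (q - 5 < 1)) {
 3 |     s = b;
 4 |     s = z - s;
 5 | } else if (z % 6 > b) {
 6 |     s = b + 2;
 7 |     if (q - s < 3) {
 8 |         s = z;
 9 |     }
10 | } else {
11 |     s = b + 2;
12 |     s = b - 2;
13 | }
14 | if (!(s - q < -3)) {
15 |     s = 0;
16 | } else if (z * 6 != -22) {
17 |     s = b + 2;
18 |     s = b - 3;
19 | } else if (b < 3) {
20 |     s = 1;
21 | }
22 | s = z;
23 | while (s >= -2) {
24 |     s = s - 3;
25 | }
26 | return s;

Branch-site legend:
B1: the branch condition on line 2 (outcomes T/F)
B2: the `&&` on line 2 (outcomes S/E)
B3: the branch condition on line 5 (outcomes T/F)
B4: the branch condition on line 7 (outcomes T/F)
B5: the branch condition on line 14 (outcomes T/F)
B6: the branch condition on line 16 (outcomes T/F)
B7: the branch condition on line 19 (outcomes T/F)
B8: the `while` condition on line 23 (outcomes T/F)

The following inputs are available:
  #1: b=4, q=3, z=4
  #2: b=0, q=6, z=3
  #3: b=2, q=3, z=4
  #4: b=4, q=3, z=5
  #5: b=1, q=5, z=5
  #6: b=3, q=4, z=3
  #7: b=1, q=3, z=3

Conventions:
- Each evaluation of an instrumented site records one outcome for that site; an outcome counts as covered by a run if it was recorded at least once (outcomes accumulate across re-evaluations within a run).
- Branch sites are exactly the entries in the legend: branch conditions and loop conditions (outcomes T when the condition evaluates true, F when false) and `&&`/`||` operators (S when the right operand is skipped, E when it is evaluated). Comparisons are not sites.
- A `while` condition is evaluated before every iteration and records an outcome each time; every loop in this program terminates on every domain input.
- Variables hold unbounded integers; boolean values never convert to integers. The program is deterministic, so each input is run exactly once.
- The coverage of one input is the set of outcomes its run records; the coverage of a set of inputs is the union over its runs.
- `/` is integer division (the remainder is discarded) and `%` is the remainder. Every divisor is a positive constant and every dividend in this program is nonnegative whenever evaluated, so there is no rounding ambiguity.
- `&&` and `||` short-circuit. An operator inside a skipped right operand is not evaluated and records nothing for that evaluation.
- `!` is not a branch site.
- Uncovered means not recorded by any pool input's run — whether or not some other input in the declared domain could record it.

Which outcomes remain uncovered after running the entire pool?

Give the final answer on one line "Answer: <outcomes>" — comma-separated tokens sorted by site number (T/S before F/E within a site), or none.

input #1, b=4, q=3, z=4: events B2->E, B1->T, B5->T, B8->T, B8->T, B8->T, B8->F; outcomes B1=T, B2=E, B5=T, B8=T, B8=F
input #2, b=0, q=6, z=3: events B2->S, B1->F, B3->T, B4->F, B5->F, B6->T, B8->T, B8->T, B8->F; outcomes B1=F, B2=S, B3=T, B4=F, B5=F, B6=T, B8=T, B8=F
input #3, b=2, q=3, z=4: events B2->E, B1->T, B5->T, B8->T, B8->T, B8->T, B8->F; outcomes B1=T, B2=E, B5=T, B8=T, B8=F
input #4, b=4, q=3, z=5: events B2->S, B1->F, B3->T, B4->T, B5->T, B8->T, B8->T, B8->T, B8->F; outcomes B1=F, B2=S, B3=T, B4=T, B5=T, B8=T, B8=F
input #5, b=1, q=5, z=5: events B2->S, B1->F, B3->T, B4->T, B5->T, B8->T, B8->T, B8->T, B8->F; outcomes B1=F, B2=S, B3=T, B4=T, B5=T, B8=T, B8=F
input #6, b=3, q=4, z=3: events B2->S, B1->F, B3->F, B5->T, B8->T, B8->T, B8->F; outcomes B1=F, B2=S, B3=F, B5=T, B8=T, B8=F
input #7, b=1, q=3, z=3: events B2->S, B1->F, B3->T, B4->T, B5->T, B8->T, B8->T, B8->F; outcomes B1=F, B2=S, B3=T, B4=T, B5=T, B8=T, B8=F
union over the pool: B1=T, B1=F, B2=S, B2=E, B3=T, B3=F, B4=T, B4=F, B5=T, B5=F, B6=T, B8=T, B8=F
uncovered (3 of 16): B6=F, B7=T, B7=F

Answer: B6=F, B7=T, B7=F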